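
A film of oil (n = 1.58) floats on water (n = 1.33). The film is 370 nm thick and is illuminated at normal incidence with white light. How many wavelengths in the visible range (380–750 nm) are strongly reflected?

1

Top surface (1.0 → 1.58): reflection off a higher-index medium gives a half-wave phase shift.
At the lower boundary (n = 1.58 to n = 1.33) the reflected ray undergoes no phase shift.
Exactly one π shift → a net half-wave offset.
With one net inversion, constructive interference in reflection requires 2 n t = (m + ½) λ.
λ = 2 n t / (m + ½) = 1169 / (m + ½) nm.
m=1: 779 nm (IR); m=2: 468 nm (visible); m=3: 334 nm (UV).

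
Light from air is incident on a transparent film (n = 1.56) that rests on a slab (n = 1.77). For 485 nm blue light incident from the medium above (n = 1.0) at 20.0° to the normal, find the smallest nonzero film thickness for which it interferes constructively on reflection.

159 nm

Top surface (1.0 → 1.56): reflection off a higher-index medium gives a half-wave phase shift.
Bottom surface (1.56 → 1.77): reflection off a higher-index medium gives a half-wave phase shift.
Net: no relative phase inversion (both shifts match).
With no net inversion, constructive interference in reflection requires 2 n t cos θ_r = m λ.
Snell's law: 1.0 sin 20.0° = 1.56 sin θ_r → sin θ_r = 0.219, cos θ_r = 0.976.
Minimum nonzero at m = 1: t = λ / (2 n cos θ_r) = 485 / (2 × 1.56 × 0.976) = 159 nm.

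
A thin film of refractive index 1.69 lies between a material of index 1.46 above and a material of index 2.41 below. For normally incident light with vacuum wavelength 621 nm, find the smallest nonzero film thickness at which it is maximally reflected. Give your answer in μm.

0.184 μm

Top surface (1.46 → 1.69): reflection off a higher-index medium gives a half-wave phase shift.
Ray reflecting at the bottom interface goes from n = 1.69 toward n = 2.41: a half-wave phase shift.
Net: no relative phase inversion (both shifts match).
So the condition for constructive reflection is 2 n t = m λ.
Minimum nonzero at m = 1: t = λ / (2 n) = 621 / (2 × 1.69) = 184 nm.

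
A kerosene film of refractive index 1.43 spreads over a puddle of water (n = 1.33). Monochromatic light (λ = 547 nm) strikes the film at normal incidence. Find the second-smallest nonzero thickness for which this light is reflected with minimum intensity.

Ray reflecting at the top interface goes from n = 1.0 toward n = 1.43: a half-wave phase shift.
Ray reflecting at the bottom interface goes from n = 1.43 toward n = 1.33: no phase shift.
Exactly one π shift → a net half-wave offset.
So the condition for destructive reflection is 2 n t = m λ.
The second-smallest nonzero thickness corresponds to m = 2: t = m λ / (2 n) = 2.00 × 547 / (2 × 1.43) = 383 nm.

383 nm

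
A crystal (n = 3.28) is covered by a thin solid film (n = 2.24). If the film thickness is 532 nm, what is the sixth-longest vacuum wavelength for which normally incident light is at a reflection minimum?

Top surface (1.0 → 2.24): reflection off a higher-index medium gives a half-wave phase shift.
At the lower boundary (n = 2.24 to n = 3.28) the reflected ray undergoes a half-wave phase shift.
Net: no relative phase inversion (both shifts match).
For minimum reflection here: 2 n t = (m + ½) λ.
λ = 2 n t / (m + ½). The sixth-longest wavelength is m = 5: λ = 2 × 2.24 × 532 / 5.50 = 433 nm.

433 nm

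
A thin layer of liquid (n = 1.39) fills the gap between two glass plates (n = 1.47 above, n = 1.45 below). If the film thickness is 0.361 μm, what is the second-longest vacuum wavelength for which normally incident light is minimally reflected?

502 nm

Top surface (1.47 → 1.39): reflection off a lower-index medium gives no phase shift.
Bottom surface (1.39 → 1.45): reflection off a higher-index medium gives a half-wave phase shift.
Net: one phase inversion between the two reflected rays.
For dark reflection here: 2 n t = m λ.
λ = 2 n t / m. The second-longest wavelength is m = 2: λ = 2 × 1.39 × 361 / 2.00 = 502 nm.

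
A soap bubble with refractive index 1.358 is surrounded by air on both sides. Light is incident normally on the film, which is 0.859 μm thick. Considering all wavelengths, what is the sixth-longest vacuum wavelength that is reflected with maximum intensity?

424 nm

Top surface (1.0 → 1.358): reflection off a higher-index medium gives a half-wave phase shift.
Ray reflecting at the bottom interface goes from n = 1.358 toward n = 1.0: no phase shift.
Exactly one π shift → a net half-wave offset.
For maximum reflection here: 2 n t = (m + ½) λ.
λ = 2 n t / (m + ½). The sixth-longest wavelength is m = 5: λ = 2 × 1.358 × 859 / 5.50 = 424 nm.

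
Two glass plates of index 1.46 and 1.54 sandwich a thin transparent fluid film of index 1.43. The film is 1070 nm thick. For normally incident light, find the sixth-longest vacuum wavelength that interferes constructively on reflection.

Ray reflecting at the top interface goes from n = 1.46 toward n = 1.43: no phase shift.
Bottom surface (1.43 → 1.54): reflection off a higher-index medium gives a half-wave phase shift.
Exactly one π shift → a net half-wave offset.
So the condition for constructive reflection is 2 n t = (m + ½) λ.
λ = 2 n t / (m + ½). The sixth-longest wavelength is m = 5: λ = 2 × 1.43 × 1070 / 5.50 = 556 nm.

556 nm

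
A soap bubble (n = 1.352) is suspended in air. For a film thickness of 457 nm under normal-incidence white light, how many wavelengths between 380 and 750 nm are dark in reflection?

2

Top surface (1.0 → 1.352): reflection off a higher-index medium gives a half-wave phase shift.
Bottom surface (1.352 → 1.0): reflection off a lower-index medium gives no phase shift.
The two reflections differ by half a wavelength.
With one net inversion, destructive interference in reflection requires 2 n t = m λ.
λ = 2 n t / m = 1236 / m nm.
m=1: 1236 nm (IR); m=2: 618 nm (visible); m=3: 412 nm (visible); m=4: 309 nm (UV).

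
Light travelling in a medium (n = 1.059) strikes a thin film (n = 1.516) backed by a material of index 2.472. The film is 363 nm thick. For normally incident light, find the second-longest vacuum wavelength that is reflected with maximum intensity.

550 nm

At the upper boundary (n = 1.059 to n = 1.516) the reflected ray undergoes a half-wave phase shift.
At the lower boundary (n = 1.516 to n = 2.472) the reflected ray undergoes a half-wave phase shift.
Zero or two π shifts → no net half-wave offset.
For strong reflection here: 2 n t = m λ.
λ = 2 n t / m. The second-longest wavelength is m = 2: λ = 2 × 1.516 × 363 / 2.00 = 550 nm.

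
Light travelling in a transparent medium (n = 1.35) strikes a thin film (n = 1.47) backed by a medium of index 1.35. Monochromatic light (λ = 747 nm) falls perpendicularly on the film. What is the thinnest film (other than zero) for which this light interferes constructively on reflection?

127 nm

At the upper boundary (n = 1.35 to n = 1.47) the reflected ray undergoes a half-wave phase shift.
Bottom surface (1.47 → 1.35): reflection off a lower-index medium gives no phase shift.
Net: one phase inversion between the two reflected rays.
With one net inversion, constructive interference in reflection requires 2 n t = (m + ½) λ.
Minimum at m = 0: t = λ / (4 n) = 747 / (4 × 1.47) = 127 nm.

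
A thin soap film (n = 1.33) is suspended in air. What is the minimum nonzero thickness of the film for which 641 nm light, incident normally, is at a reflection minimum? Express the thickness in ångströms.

Top surface (1.0 → 1.33): reflection off a higher-index medium gives a half-wave phase shift.
Bottom surface (1.33 → 1.0): reflection off a lower-index medium gives no phase shift.
The two reflections differ by half a wavelength.
With one net inversion, destructive interference in reflection requires 2 n t = m λ.
Minimum nonzero at m = 1: t = λ / (2 n) = 641 / (2 × 1.33) = 241 nm.

2410 Å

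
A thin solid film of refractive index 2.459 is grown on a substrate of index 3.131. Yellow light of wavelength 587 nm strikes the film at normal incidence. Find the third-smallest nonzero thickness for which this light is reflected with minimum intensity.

Ray reflecting at the top interface goes from n = 1.0 toward n = 2.459: a half-wave phase shift.
At the lower boundary (n = 2.459 to n = 3.131) the reflected ray undergoes a half-wave phase shift.
Net: no relative phase inversion (both shifts match).
With no net inversion, destructive interference in reflection requires 2 n t = (m + ½) λ.
The third-smallest nonzero thickness corresponds to m = 2: t = (m + ½) λ / (2 n) = 2.50 × 587 / (2 × 2.459) = 298 nm.

298 nm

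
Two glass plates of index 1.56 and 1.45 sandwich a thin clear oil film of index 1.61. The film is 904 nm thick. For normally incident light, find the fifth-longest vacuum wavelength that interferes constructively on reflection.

Top surface (1.56 → 1.61): reflection off a higher-index medium gives a half-wave phase shift.
At the lower boundary (n = 1.61 to n = 1.45) the reflected ray undergoes no phase shift.
Net: one phase inversion between the two reflected rays.
With one net inversion, constructive interference in reflection requires 2 n t = (m + ½) λ.
λ = 2 n t / (m + ½). The fifth-longest wavelength is m = 4: λ = 2 × 1.61 × 904 / 4.50 = 647 nm.

647 nm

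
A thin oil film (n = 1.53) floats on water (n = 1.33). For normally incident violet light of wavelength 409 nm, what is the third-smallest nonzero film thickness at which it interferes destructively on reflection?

401 nm

Top surface (1.0 → 1.53): reflection off a higher-index medium gives a half-wave phase shift.
At the lower boundary (n = 1.53 to n = 1.33) the reflected ray undergoes no phase shift.
Net: one phase inversion between the two reflected rays.
So the condition for destructive reflection is 2 n t = m λ.
The third-smallest nonzero thickness corresponds to m = 3: t = m λ / (2 n) = 3.00 × 409 / (2 × 1.53) = 401 nm.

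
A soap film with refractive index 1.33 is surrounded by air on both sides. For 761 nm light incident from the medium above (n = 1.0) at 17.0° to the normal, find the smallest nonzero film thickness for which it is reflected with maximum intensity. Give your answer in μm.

At the upper boundary (n = 1.0 to n = 1.33) the reflected ray undergoes a half-wave phase shift.
Ray reflecting at the bottom interface goes from n = 1.33 toward n = 1.0: no phase shift.
Exactly one π shift → a net half-wave offset.
For bright reflection here: 2 n t cos θ_r = (m + ½) λ.
Snell's law: 1.0 sin 17.0° = 1.33 sin θ_r → sin θ_r = 0.220, cos θ_r = 0.976.
Minimum at m = 0: t = λ / (4 n cos θ_r) = 761 / (4 × 1.33 × 0.976) = 147 nm.

0.147 μm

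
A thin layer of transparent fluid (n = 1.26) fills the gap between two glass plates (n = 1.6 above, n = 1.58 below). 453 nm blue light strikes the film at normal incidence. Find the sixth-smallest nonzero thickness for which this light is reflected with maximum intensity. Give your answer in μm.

At the upper boundary (n = 1.6 to n = 1.26) the reflected ray undergoes no phase shift.
At the lower boundary (n = 1.26 to n = 1.58) the reflected ray undergoes a half-wave phase shift.
Exactly one π shift → a net half-wave offset.
With one net inversion, constructive interference in reflection requires 2 n t = (m + ½) λ.
The sixth-smallest nonzero thickness corresponds to m = 5: t = (m + ½) λ / (2 n) = 5.50 × 453 / (2 × 1.26) = 989 nm.

0.989 μm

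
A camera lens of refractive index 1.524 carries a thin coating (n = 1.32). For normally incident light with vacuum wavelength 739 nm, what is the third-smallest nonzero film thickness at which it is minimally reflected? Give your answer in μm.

At the upper boundary (n = 1.0 to n = 1.32) the reflected ray undergoes a half-wave phase shift.
Ray reflecting at the bottom interface goes from n = 1.32 toward n = 1.524: a half-wave phase shift.
Zero or two π shifts → no net half-wave offset.
With no net inversion, destructive interference in reflection requires 2 n t = (m + ½) λ.
The third-smallest nonzero thickness corresponds to m = 2: t = (m + ½) λ / (2 n) = 2.50 × 739 / (2 × 1.32) = 700 nm.

0.700 μm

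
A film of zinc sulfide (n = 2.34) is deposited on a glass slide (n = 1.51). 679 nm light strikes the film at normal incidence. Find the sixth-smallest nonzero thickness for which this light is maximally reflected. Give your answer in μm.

Ray reflecting at the top interface goes from n = 1.0 toward n = 2.34: a half-wave phase shift.
Bottom surface (2.34 → 1.51): reflection off a lower-index medium gives no phase shift.
The two reflections differ by half a wavelength.
So the condition for constructive reflection is 2 n t = (m + ½) λ.
The sixth-smallest nonzero thickness corresponds to m = 5: t = (m + ½) λ / (2 n) = 5.50 × 679 / (2 × 2.34) = 798 nm.

0.798 μm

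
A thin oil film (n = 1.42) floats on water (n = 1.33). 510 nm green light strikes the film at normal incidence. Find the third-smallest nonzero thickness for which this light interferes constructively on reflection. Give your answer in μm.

0.449 μm

Ray reflecting at the top interface goes from n = 1.0 toward n = 1.42: a half-wave phase shift.
Bottom surface (1.42 → 1.33): reflection off a lower-index medium gives no phase shift.
The two reflections differ by half a wavelength.
With one net inversion, constructive interference in reflection requires 2 n t = (m + ½) λ.
The third-smallest nonzero thickness corresponds to m = 2: t = (m + ½) λ / (2 n) = 2.50 × 510 / (2 × 1.42) = 449 nm.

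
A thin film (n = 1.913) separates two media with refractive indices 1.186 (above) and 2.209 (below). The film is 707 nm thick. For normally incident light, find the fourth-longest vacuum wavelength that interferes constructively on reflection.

At the upper boundary (n = 1.186 to n = 1.913) the reflected ray undergoes a half-wave phase shift.
Ray reflecting at the bottom interface goes from n = 1.913 toward n = 2.209: a half-wave phase shift.
Zero or two π shifts → no net half-wave offset.
For maximum reflection here: 2 n t = m λ.
λ = 2 n t / m. The fourth-longest wavelength is m = 4: λ = 2 × 1.913 × 707 / 4.00 = 676 nm.

676 nm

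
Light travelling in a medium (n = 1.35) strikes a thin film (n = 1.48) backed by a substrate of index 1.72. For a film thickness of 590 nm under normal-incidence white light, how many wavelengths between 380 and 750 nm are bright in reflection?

Ray reflecting at the top interface goes from n = 1.35 toward n = 1.48: a half-wave phase shift.
At the lower boundary (n = 1.48 to n = 1.72) the reflected ray undergoes a half-wave phase shift.
Zero or two π shifts → no net half-wave offset.
With no net inversion, constructive interference in reflection requires 2 n t = m λ.
λ = 2 n t / m = 1746 / m nm.
m=2: 873 nm (IR); m=3: 582 nm (visible); m=4: 437 nm (visible); m=5: 349 nm (UV).

2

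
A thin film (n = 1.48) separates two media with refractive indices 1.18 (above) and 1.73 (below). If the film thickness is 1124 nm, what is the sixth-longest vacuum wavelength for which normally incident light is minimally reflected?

605 nm

Top surface (1.18 → 1.48): reflection off a higher-index medium gives a half-wave phase shift.
Bottom surface (1.48 → 1.73): reflection off a higher-index medium gives a half-wave phase shift.
Zero or two π shifts → no net half-wave offset.
For dark reflection here: 2 n t = (m + ½) λ.
λ = 2 n t / (m + ½). The sixth-longest wavelength is m = 5: λ = 2 × 1.48 × 1124 / 5.50 = 605 nm.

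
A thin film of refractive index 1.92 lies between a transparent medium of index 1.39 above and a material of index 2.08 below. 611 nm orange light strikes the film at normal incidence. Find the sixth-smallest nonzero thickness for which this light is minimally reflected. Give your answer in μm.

Ray reflecting at the top interface goes from n = 1.39 toward n = 1.92: a half-wave phase shift.
Ray reflecting at the bottom interface goes from n = 1.92 toward n = 2.08: a half-wave phase shift.
Net: no relative phase inversion (both shifts match).
With no net inversion, destructive interference in reflection requires 2 n t = (m + ½) λ.
The sixth-smallest nonzero thickness corresponds to m = 5: t = (m + ½) λ / (2 n) = 5.50 × 611 / (2 × 1.92) = 875 nm.

0.875 μm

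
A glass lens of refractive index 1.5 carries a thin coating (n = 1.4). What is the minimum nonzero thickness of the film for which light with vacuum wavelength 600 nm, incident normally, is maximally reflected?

214 nm

Ray reflecting at the top interface goes from n = 1.0 toward n = 1.4: a half-wave phase shift.
Bottom surface (1.4 → 1.5): reflection off a higher-index medium gives a half-wave phase shift.
The two reflections carry the same phase change, so no net offset.
For maximum reflection here: 2 n t = m λ.
Minimum nonzero at m = 1: t = λ / (2 n) = 600 / (2 × 1.4) = 214 nm.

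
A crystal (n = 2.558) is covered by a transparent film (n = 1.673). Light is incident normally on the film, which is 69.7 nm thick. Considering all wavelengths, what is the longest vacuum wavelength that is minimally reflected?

466 nm

Top surface (1.0 → 1.673): reflection off a higher-index medium gives a half-wave phase shift.
Ray reflecting at the bottom interface goes from n = 1.673 toward n = 2.558: a half-wave phase shift.
Net: no relative phase inversion (both shifts match).
With no net inversion, destructive interference in reflection requires 2 n t = (m + ½) λ.
λ = 2 n t / (m + ½). The longest wavelength is m = 0: λ = 2 × 1.673 × 69.7 / 0.500 = 466 nm.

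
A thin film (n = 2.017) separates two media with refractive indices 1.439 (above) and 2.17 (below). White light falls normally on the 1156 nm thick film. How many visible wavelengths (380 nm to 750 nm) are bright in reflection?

Top surface (1.439 → 2.017): reflection off a higher-index medium gives a half-wave phase shift.
At the lower boundary (n = 2.017 to n = 2.17) the reflected ray undergoes a half-wave phase shift.
Net: no relative phase inversion (both shifts match).
With no net inversion, constructive interference in reflection requires 2 n t = m λ.
λ = 2 n t / m = 4663 / m nm.
m=6: 777 nm (IR); m=7: 666 nm (visible); m=8: 583 nm (visible); m=9: 518 nm (visible); m=10: 466 nm (visible); m=11: 424 nm (visible); m=12: 389 nm (visible); m=13: 359 nm (UV).

6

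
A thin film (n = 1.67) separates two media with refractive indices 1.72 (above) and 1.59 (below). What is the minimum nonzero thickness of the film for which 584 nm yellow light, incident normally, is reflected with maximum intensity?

At the upper boundary (n = 1.72 to n = 1.67) the reflected ray undergoes no phase shift.
At the lower boundary (n = 1.67 to n = 1.59) the reflected ray undergoes no phase shift.
Zero or two π shifts → no net half-wave offset.
For strong reflection here: 2 n t = m λ.
Minimum nonzero at m = 1: t = λ / (2 n) = 584 / (2 × 1.67) = 175 nm.

175 nm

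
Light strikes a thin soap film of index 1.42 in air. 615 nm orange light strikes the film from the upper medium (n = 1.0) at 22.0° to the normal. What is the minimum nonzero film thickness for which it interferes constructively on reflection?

Ray reflecting at the top interface goes from n = 1.0 toward n = 1.42: a half-wave phase shift.
Bottom surface (1.42 → 1.0): reflection off a lower-index medium gives no phase shift.
The two reflections differ by half a wavelength.
With one net inversion, constructive interference in reflection requires 2 n t cos θ_r = (m + ½) λ.
Snell's law: 1.0 sin 22.0° = 1.42 sin θ_r → sin θ_r = 0.264, cos θ_r = 0.965.
Minimum at m = 0: t = λ / (4 n cos θ_r) = 615 / (4 × 1.42 × 0.965) = 112 nm.

112 nm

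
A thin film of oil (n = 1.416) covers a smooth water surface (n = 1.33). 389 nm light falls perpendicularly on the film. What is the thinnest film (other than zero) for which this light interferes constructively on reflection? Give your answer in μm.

Top surface (1.0 → 1.416): reflection off a higher-index medium gives a half-wave phase shift.
At the lower boundary (n = 1.416 to n = 1.33) the reflected ray undergoes no phase shift.
The two reflections differ by half a wavelength.
For strong reflection here: 2 n t = (m + ½) λ.
Minimum at m = 0: t = λ / (4 n) = 389 / (4 × 1.416) = 68.7 nm.

0.0687 μm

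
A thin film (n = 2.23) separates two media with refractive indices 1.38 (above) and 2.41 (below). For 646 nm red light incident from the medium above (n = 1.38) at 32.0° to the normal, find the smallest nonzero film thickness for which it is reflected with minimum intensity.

76.7 nm

At the upper boundary (n = 1.38 to n = 2.23) the reflected ray undergoes a half-wave phase shift.
Bottom surface (2.23 → 2.41): reflection off a higher-index medium gives a half-wave phase shift.
The two reflections carry the same phase change, so no net offset.
With no net inversion, destructive interference in reflection requires 2 n t cos θ_r = (m + ½) λ.
Snell's law: 1.38 sin 32.0° = 2.23 sin θ_r → sin θ_r = 0.328, cos θ_r = 0.945.
Minimum at m = 0: t = λ / (4 n cos θ_r) = 646 / (4 × 2.23 × 0.945) = 76.7 nm.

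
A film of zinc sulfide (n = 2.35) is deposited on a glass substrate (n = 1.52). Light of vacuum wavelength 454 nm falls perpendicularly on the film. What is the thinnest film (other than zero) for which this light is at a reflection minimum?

96.6 nm

Ray reflecting at the top interface goes from n = 1.0 toward n = 2.35: a half-wave phase shift.
Ray reflecting at the bottom interface goes from n = 2.35 toward n = 1.52: no phase shift.
The two reflections differ by half a wavelength.
So the condition for destructive reflection is 2 n t = m λ.
Minimum nonzero at m = 1: t = λ / (2 n) = 454 / (2 × 2.35) = 96.6 nm.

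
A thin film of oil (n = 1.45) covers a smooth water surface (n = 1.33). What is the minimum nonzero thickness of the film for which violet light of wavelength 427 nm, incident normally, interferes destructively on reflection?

Ray reflecting at the top interface goes from n = 1.0 toward n = 1.45: a half-wave phase shift.
Ray reflecting at the bottom interface goes from n = 1.45 toward n = 1.33: no phase shift.
Net: one phase inversion between the two reflected rays.
So the condition for destructive reflection is 2 n t = m λ.
Minimum nonzero at m = 1: t = λ / (2 n) = 427 / (2 × 1.45) = 147 nm.

147 nm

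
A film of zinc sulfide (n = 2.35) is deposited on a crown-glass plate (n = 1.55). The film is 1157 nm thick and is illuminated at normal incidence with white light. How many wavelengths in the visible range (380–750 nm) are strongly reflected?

Top surface (1.0 → 2.35): reflection off a higher-index medium gives a half-wave phase shift.
Ray reflecting at the bottom interface goes from n = 2.35 toward n = 1.55: no phase shift.
The two reflections differ by half a wavelength.
So the condition for constructive reflection is 2 n t = (m + ½) λ.
λ = 2 n t / (m + ½) = 5438 / (m + ½) nm.
m=6: 837 nm (IR); m=7: 725 nm (visible); m=8: 640 nm (visible); m=9: 572 nm (visible); m=10: 518 nm (visible); m=11: 473 nm (visible); m=12: 435 nm (visible); m=13: 403 nm (visible); m=14: 375 nm (UV).

7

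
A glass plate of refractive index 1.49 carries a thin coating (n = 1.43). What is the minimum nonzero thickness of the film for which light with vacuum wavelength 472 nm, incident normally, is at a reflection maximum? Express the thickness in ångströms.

1650 Å

At the upper boundary (n = 1.0 to n = 1.43) the reflected ray undergoes a half-wave phase shift.
Ray reflecting at the bottom interface goes from n = 1.43 toward n = 1.49: a half-wave phase shift.
The two reflections carry the same phase change, so no net offset.
With no net inversion, constructive interference in reflection requires 2 n t = m λ.
Minimum nonzero at m = 1: t = λ / (2 n) = 472 / (2 × 1.43) = 165 nm.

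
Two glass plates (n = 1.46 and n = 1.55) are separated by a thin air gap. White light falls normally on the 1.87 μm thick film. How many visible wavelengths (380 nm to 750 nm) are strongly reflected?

5

Top surface (1.46 → 1.0): reflection off a lower-index medium gives no phase shift.
Bottom surface (1.0 → 1.55): reflection off a higher-index medium gives a half-wave phase shift.
Exactly one π shift → a net half-wave offset.
For strong reflection here: 2 n t = (m + ½) λ.
λ = 2 n t / (m + ½) = 3740 / (m + ½) nm.
m=4: 831 nm (IR); m=5: 680 nm (visible); m=6: 575 nm (visible); m=7: 499 nm (visible); m=8: 440 nm (visible); m=9: 394 nm (visible); m=10: 356 nm (UV).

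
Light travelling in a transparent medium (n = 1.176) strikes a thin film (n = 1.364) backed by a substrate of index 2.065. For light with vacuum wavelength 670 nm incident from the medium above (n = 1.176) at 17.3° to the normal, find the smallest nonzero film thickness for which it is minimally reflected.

Ray reflecting at the top interface goes from n = 1.176 toward n = 1.364: a half-wave phase shift.
Bottom surface (1.364 → 2.065): reflection off a higher-index medium gives a half-wave phase shift.
Zero or two π shifts → no net half-wave offset.
So the condition for destructive reflection is 2 n t cos θ_r = (m + ½) λ.
Snell's law: 1.176 sin 17.3° = 1.364 sin θ_r → sin θ_r = 0.256, cos θ_r = 0.967.
Minimum at m = 0: t = λ / (4 n cos θ_r) = 670 / (4 × 1.364 × 0.967) = 127 nm.

127 nm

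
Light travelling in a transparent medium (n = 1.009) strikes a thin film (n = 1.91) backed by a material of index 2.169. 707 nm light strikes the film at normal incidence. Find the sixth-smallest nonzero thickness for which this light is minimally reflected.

Ray reflecting at the top interface goes from n = 1.009 toward n = 1.91: a half-wave phase shift.
At the lower boundary (n = 1.91 to n = 2.169) the reflected ray undergoes a half-wave phase shift.
The two reflections carry the same phase change, so no net offset.
For minimum reflection here: 2 n t = (m + ½) λ.
The sixth-smallest nonzero thickness corresponds to m = 5: t = (m + ½) λ / (2 n) = 5.50 × 707 / (2 × 1.91) = 1018 nm.

1018 nm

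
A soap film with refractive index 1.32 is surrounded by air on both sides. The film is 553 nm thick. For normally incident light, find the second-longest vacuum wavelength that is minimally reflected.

730 nm

Ray reflecting at the top interface goes from n = 1.0 toward n = 1.32: a half-wave phase shift.
Bottom surface (1.32 → 1.0): reflection off a lower-index medium gives no phase shift.
The two reflections differ by half a wavelength.
So the condition for destructive reflection is 2 n t = m λ.
λ = 2 n t / m. The second-longest wavelength is m = 2: λ = 2 × 1.32 × 553 / 2.00 = 730 nm.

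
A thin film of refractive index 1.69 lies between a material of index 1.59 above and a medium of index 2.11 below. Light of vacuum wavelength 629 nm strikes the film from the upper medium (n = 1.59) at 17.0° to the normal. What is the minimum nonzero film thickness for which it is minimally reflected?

Ray reflecting at the top interface goes from n = 1.59 toward n = 1.69: a half-wave phase shift.
Bottom surface (1.69 → 2.11): reflection off a higher-index medium gives a half-wave phase shift.
Zero or two π shifts → no net half-wave offset.
With no net inversion, destructive interference in reflection requires 2 n t cos θ_r = (m + ½) λ.
Snell's law: 1.59 sin 17.0° = 1.69 sin θ_r → sin θ_r = 0.275, cos θ_r = 0.961.
Minimum at m = 0: t = λ / (4 n cos θ_r) = 629 / (4 × 1.69 × 0.961) = 96.8 nm.

96.8 nm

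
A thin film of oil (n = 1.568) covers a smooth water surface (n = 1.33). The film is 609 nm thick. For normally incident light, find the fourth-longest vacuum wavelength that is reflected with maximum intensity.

546 nm

At the upper boundary (n = 1.0 to n = 1.568) the reflected ray undergoes a half-wave phase shift.
Ray reflecting at the bottom interface goes from n = 1.568 toward n = 1.33: no phase shift.
The two reflections differ by half a wavelength.
With one net inversion, constructive interference in reflection requires 2 n t = (m + ½) λ.
λ = 2 n t / (m + ½). The fourth-longest wavelength is m = 3: λ = 2 × 1.568 × 609 / 3.50 = 546 nm.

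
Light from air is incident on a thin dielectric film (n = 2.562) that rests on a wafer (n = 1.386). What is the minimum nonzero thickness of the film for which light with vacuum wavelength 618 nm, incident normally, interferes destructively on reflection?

Top surface (1.0 → 2.562): reflection off a higher-index medium gives a half-wave phase shift.
At the lower boundary (n = 2.562 to n = 1.386) the reflected ray undergoes no phase shift.
The two reflections differ by half a wavelength.
For minimum reflection here: 2 n t = m λ.
Minimum nonzero at m = 1: t = λ / (2 n) = 618 / (2 × 2.562) = 121 nm.

121 nm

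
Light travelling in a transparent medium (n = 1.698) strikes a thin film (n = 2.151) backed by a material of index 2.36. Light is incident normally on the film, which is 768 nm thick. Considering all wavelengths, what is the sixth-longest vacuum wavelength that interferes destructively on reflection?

601 nm

At the upper boundary (n = 1.698 to n = 2.151) the reflected ray undergoes a half-wave phase shift.
Ray reflecting at the bottom interface goes from n = 2.151 toward n = 2.36: a half-wave phase shift.
Zero or two π shifts → no net half-wave offset.
For weak reflection here: 2 n t = (m + ½) λ.
λ = 2 n t / (m + ½). The sixth-longest wavelength is m = 5: λ = 2 × 2.151 × 768 / 5.50 = 601 nm.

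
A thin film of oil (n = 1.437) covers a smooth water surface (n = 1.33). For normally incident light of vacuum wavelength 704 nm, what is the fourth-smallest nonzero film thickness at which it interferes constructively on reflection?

857 nm

Top surface (1.0 → 1.437): reflection off a higher-index medium gives a half-wave phase shift.
Bottom surface (1.437 → 1.33): reflection off a lower-index medium gives no phase shift.
Exactly one π shift → a net half-wave offset.
So the condition for constructive reflection is 2 n t = (m + ½) λ.
The fourth-smallest nonzero thickness corresponds to m = 3: t = (m + ½) λ / (2 n) = 3.50 × 704 / (2 × 1.437) = 857 nm.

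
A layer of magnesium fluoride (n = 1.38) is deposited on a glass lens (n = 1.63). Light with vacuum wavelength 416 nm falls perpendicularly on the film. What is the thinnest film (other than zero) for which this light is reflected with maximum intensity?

151 nm

Ray reflecting at the top interface goes from n = 1.0 toward n = 1.38: a half-wave phase shift.
Bottom surface (1.38 → 1.63): reflection off a higher-index medium gives a half-wave phase shift.
Net: no relative phase inversion (both shifts match).
For bright reflection here: 2 n t = m λ.
Minimum nonzero at m = 1: t = λ / (2 n) = 416 / (2 × 1.38) = 151 nm.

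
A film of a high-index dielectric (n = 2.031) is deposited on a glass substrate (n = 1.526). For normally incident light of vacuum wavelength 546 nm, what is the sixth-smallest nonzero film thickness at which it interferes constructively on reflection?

Ray reflecting at the top interface goes from n = 1.0 toward n = 2.031: a half-wave phase shift.
Ray reflecting at the bottom interface goes from n = 2.031 toward n = 1.526: no phase shift.
Net: one phase inversion between the two reflected rays.
With one net inversion, constructive interference in reflection requires 2 n t = (m + ½) λ.
The sixth-smallest nonzero thickness corresponds to m = 5: t = (m + ½) λ / (2 n) = 5.50 × 546 / (2 × 2.031) = 739 nm.

739 nm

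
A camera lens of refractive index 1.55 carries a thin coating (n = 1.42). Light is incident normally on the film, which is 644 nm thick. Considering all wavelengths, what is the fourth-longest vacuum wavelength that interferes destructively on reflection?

Ray reflecting at the top interface goes from n = 1.0 toward n = 1.42: a half-wave phase shift.
At the lower boundary (n = 1.42 to n = 1.55) the reflected ray undergoes a half-wave phase shift.
Net: no relative phase inversion (both shifts match).
For dark reflection here: 2 n t = (m + ½) λ.
λ = 2 n t / (m + ½). The fourth-longest wavelength is m = 3: λ = 2 × 1.42 × 644 / 3.50 = 523 nm.

523 nm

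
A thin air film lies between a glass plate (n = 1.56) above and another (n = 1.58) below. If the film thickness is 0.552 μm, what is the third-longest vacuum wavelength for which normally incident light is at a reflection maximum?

At the upper boundary (n = 1.56 to n = 1.0) the reflected ray undergoes no phase shift.
At the lower boundary (n = 1.0 to n = 1.58) the reflected ray undergoes a half-wave phase shift.
Exactly one π shift → a net half-wave offset.
So the condition for constructive reflection is 2 n t = (m + ½) λ.
λ = 2 n t / (m + ½). The third-longest wavelength is m = 2: λ = 2 × 1.0 × 552 / 2.50 = 442 nm.

442 nm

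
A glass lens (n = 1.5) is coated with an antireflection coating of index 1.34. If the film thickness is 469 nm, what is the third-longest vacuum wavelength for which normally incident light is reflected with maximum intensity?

419 nm

Ray reflecting at the top interface goes from n = 1.0 toward n = 1.34: a half-wave phase shift.
Bottom surface (1.34 → 1.5): reflection off a higher-index medium gives a half-wave phase shift.
Net: no relative phase inversion (both shifts match).
For maximum reflection here: 2 n t = m λ.
λ = 2 n t / m. The third-longest wavelength is m = 3: λ = 2 × 1.34 × 469 / 3.00 = 419 nm.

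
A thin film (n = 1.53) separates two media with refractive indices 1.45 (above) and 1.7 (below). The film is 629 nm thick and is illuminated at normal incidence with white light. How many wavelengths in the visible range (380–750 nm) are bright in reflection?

Top surface (1.45 → 1.53): reflection off a higher-index medium gives a half-wave phase shift.
Bottom surface (1.53 → 1.7): reflection off a higher-index medium gives a half-wave phase shift.
Zero or two π shifts → no net half-wave offset.
With no net inversion, constructive interference in reflection requires 2 n t = m λ.
λ = 2 n t / m = 1925 / m nm.
m=2: 962 nm (IR); m=3: 642 nm (visible); m=4: 481 nm (visible); m=5: 385 nm (visible); m=6: 321 nm (UV).

3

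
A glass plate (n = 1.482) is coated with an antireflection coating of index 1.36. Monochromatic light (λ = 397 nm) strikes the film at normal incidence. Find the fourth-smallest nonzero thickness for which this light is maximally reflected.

584 nm

At the upper boundary (n = 1.0 to n = 1.36) the reflected ray undergoes a half-wave phase shift.
Ray reflecting at the bottom interface goes from n = 1.36 toward n = 1.482: a half-wave phase shift.
The two reflections carry the same phase change, so no net offset.
So the condition for constructive reflection is 2 n t = m λ.
The fourth-smallest nonzero thickness corresponds to m = 4: t = m λ / (2 n) = 4.00 × 397 / (2 × 1.36) = 584 nm.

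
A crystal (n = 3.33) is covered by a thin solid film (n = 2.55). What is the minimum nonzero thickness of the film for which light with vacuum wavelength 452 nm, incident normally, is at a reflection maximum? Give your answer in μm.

At the upper boundary (n = 1.0 to n = 2.55) the reflected ray undergoes a half-wave phase shift.
Bottom surface (2.55 → 3.33): reflection off a higher-index medium gives a half-wave phase shift.
Zero or two π shifts → no net half-wave offset.
With no net inversion, constructive interference in reflection requires 2 n t = m λ.
Minimum nonzero at m = 1: t = λ / (2 n) = 452 / (2 × 2.55) = 88.6 nm.

0.0886 μm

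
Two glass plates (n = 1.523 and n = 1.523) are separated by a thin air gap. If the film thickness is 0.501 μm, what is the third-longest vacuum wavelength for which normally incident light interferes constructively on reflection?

Ray reflecting at the top interface goes from n = 1.523 toward n = 1.0: no phase shift.
At the lower boundary (n = 1.0 to n = 1.523) the reflected ray undergoes a half-wave phase shift.
Net: one phase inversion between the two reflected rays.
For bright reflection here: 2 n t = (m + ½) λ.
λ = 2 n t / (m + ½). The third-longest wavelength is m = 2: λ = 2 × 1.0 × 501 / 2.50 = 401 nm.

401 nm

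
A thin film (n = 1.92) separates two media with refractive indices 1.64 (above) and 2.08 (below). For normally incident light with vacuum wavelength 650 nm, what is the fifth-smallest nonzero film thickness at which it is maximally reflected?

846 nm

At the upper boundary (n = 1.64 to n = 1.92) the reflected ray undergoes a half-wave phase shift.
At the lower boundary (n = 1.92 to n = 2.08) the reflected ray undergoes a half-wave phase shift.
Zero or two π shifts → no net half-wave offset.
For bright reflection here: 2 n t = m λ.
The fifth-smallest nonzero thickness corresponds to m = 5: t = m λ / (2 n) = 5.00 × 650 / (2 × 1.92) = 846 nm.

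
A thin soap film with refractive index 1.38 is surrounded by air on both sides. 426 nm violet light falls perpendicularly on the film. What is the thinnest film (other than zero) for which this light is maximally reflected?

77.2 nm

Ray reflecting at the top interface goes from n = 1.0 toward n = 1.38: a half-wave phase shift.
At the lower boundary (n = 1.38 to n = 1.0) the reflected ray undergoes no phase shift.
Exactly one π shift → a net half-wave offset.
With one net inversion, constructive interference in reflection requires 2 n t = (m + ½) λ.
Minimum at m = 0: t = λ / (4 n) = 426 / (4 × 1.38) = 77.2 nm.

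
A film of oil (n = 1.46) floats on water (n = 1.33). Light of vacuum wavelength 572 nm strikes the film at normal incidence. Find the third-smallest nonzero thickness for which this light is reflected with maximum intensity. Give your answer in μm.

At the upper boundary (n = 1.0 to n = 1.46) the reflected ray undergoes a half-wave phase shift.
Ray reflecting at the bottom interface goes from n = 1.46 toward n = 1.33: no phase shift.
The two reflections differ by half a wavelength.
For bright reflection here: 2 n t = (m + ½) λ.
The third-smallest nonzero thickness corresponds to m = 2: t = (m + ½) λ / (2 n) = 2.50 × 572 / (2 × 1.46) = 490 nm.

0.490 μm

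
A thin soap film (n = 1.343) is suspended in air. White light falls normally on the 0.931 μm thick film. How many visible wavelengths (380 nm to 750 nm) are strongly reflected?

Top surface (1.0 → 1.343): reflection off a higher-index medium gives a half-wave phase shift.
Bottom surface (1.343 → 1.0): reflection off a lower-index medium gives no phase shift.
Exactly one π shift → a net half-wave offset.
So the condition for constructive reflection is 2 n t = (m + ½) λ.
λ = 2 n t / (m + ½) = 2501 / (m + ½) nm.
m=2: 1000 nm (IR); m=3: 714 nm (visible); m=4: 556 nm (visible); m=5: 455 nm (visible); m=6: 385 nm (visible); m=7: 333 nm (UV).

4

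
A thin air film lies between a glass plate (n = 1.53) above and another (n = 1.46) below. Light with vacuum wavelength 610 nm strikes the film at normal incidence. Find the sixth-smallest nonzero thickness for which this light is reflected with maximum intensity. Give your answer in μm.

1.68 μm

Ray reflecting at the top interface goes from n = 1.53 toward n = 1.0: no phase shift.
Ray reflecting at the bottom interface goes from n = 1.0 toward n = 1.46: a half-wave phase shift.
Exactly one π shift → a net half-wave offset.
With one net inversion, constructive interference in reflection requires 2 n t = (m + ½) λ.
The sixth-smallest nonzero thickness corresponds to m = 5: t = (m + ½) λ / (2 n) = 5.50 × 610 / (2 × 1.0) = 1678 nm.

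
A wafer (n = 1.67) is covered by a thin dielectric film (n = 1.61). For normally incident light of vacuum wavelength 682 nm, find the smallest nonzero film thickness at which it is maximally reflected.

Ray reflecting at the top interface goes from n = 1.0 toward n = 1.61: a half-wave phase shift.
Ray reflecting at the bottom interface goes from n = 1.61 toward n = 1.67: a half-wave phase shift.
Zero or two π shifts → no net half-wave offset.
So the condition for constructive reflection is 2 n t = m λ.
Minimum nonzero at m = 1: t = λ / (2 n) = 682 / (2 × 1.61) = 212 nm.

212 nm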